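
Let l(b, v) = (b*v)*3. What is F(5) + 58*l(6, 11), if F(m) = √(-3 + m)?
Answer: 11484 + √2 ≈ 11485.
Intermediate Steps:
l(b, v) = 3*b*v
F(5) + 58*l(6, 11) = √(-3 + 5) + 58*(3*6*11) = √2 + 58*198 = √2 + 11484 = 11484 + √2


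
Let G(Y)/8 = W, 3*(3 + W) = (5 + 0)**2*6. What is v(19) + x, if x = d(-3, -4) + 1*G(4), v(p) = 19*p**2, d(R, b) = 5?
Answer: 7240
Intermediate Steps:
W = 47 (W = -3 + ((5 + 0)**2*6)/3 = -3 + (5**2*6)/3 = -3 + (25*6)/3 = -3 + (1/3)*150 = -3 + 50 = 47)
G(Y) = 376 (G(Y) = 8*47 = 376)
x = 381 (x = 5 + 1*376 = 5 + 376 = 381)
v(19) + x = 19*19**2 + 381 = 19*361 + 381 = 6859 + 381 = 7240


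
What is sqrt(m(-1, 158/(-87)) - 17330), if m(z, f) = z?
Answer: I*sqrt(17331) ≈ 131.65*I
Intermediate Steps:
sqrt(m(-1, 158/(-87)) - 17330) = sqrt(-1 - 17330) = sqrt(-17331) = I*sqrt(17331)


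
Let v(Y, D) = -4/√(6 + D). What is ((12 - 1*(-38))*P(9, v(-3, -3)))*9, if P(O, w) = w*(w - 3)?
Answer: 2400 + 1800*√3 ≈ 5517.7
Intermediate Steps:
v(Y, D) = -4/√(6 + D)
P(O, w) = w*(-3 + w)
((12 - 1*(-38))*P(9, v(-3, -3)))*9 = ((12 - 1*(-38))*((-4/√(6 - 3))*(-3 - 4/√(6 - 3))))*9 = ((12 + 38)*((-4*√3/3)*(-3 - 4*√3/3)))*9 = (50*((-4*√3/3)*(-3 - 4*√3/3)))*9 = (50*(-4*√3*(-3 - 4*√3/3)/3))*9 = -200*√3*(-3 - 4*√3/3)/3*9 = -600*√3*(-3 - 4*√3/3)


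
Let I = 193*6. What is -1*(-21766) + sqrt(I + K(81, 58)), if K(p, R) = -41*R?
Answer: 21766 + 2*I*sqrt(305) ≈ 21766.0 + 34.929*I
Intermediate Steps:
I = 1158
-1*(-21766) + sqrt(I + K(81, 58)) = -1*(-21766) + sqrt(1158 - 41*58) = 21766 + sqrt(1158 - 2378) = 21766 + sqrt(-1220) = 21766 + 2*I*sqrt(305)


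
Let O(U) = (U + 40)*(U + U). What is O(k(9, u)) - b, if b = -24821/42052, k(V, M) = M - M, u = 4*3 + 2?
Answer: 24821/42052 ≈ 0.59025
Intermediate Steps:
u = 14 (u = 12 + 2 = 14)
k(V, M) = 0
O(U) = 2*U*(40 + U) (O(U) = (40 + U)*(2*U) = 2*U*(40 + U))
b = -24821/42052 (b = -24821*1/42052 = -24821/42052 ≈ -0.59025)
O(k(9, u)) - b = 2*0*(40 + 0) - 1*(-24821/42052) = 2*0*40 + 24821/42052 = 0 + 24821/42052 = 24821/42052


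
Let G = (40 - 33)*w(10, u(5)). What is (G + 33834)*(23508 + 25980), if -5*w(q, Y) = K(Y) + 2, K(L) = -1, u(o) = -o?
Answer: 8371538544/5 ≈ 1.6743e+9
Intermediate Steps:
w(q, Y) = -⅕ (w(q, Y) = -(-1 + 2)/5 = -⅕*1 = -⅕)
G = -7/5 (G = (40 - 33)*(-⅕) = 7*(-⅕) = -7/5 ≈ -1.4000)
(G + 33834)*(23508 + 25980) = (-7/5 + 33834)*(23508 + 25980) = (169163/5)*49488 = 8371538544/5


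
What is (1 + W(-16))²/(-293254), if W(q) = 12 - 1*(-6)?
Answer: -361/293254 ≈ -0.0012310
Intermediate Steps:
W(q) = 18 (W(q) = 12 + 6 = 18)
(1 + W(-16))²/(-293254) = (1 + 18)²/(-293254) = 19²*(-1/293254) = 361*(-1/293254) = -361/293254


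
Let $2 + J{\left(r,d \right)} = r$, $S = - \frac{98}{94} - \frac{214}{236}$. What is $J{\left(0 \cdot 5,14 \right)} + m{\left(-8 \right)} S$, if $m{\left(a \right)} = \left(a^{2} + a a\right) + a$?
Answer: $- \frac{654206}{2773} \approx -235.92$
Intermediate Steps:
$S = - \frac{10811}{5546}$ ($S = \left(-98\right) \frac{1}{94} - \frac{107}{118} = - \frac{49}{47} - \frac{107}{118} = - \frac{10811}{5546} \approx -1.9493$)
$m{\left(a \right)} = a + 2 a^{2}$ ($m{\left(a \right)} = \left(a^{2} + a^{2}\right) + a = 2 a^{2} + a = a + 2 a^{2}$)
$J{\left(r,d \right)} = -2 + r$
$J{\left(0 \cdot 5,14 \right)} + m{\left(-8 \right)} S = \left(-2 + 0 \cdot 5\right) + - 8 \left(1 + 2 \left(-8\right)\right) \left(- \frac{10811}{5546}\right) = \left(-2 + 0\right) + - 8 \left(1 - 16\right) \left(- \frac{10811}{5546}\right) = -2 + \left(-8\right) \left(-15\right) \left(- \frac{10811}{5546}\right) = -2 + 120 \left(- \frac{10811}{5546}\right) = -2 - \frac{648660}{2773} = - \frac{654206}{2773}$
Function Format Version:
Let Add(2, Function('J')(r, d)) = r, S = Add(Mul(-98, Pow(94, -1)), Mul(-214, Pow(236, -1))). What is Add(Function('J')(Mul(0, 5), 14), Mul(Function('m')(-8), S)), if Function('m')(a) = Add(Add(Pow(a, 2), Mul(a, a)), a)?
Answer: Rational(-654206, 2773) ≈ -235.92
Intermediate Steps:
S = Rational(-10811, 5546) (S = Add(Mul(-98, Rational(1, 94)), Mul(-214, Rational(1, 236))) = Add(Rational(-49, 47), Rational(-107, 118)) = Rational(-10811, 5546) ≈ -1.9493)
Function('m')(a) = Add(a, Mul(2, Pow(a, 2))) (Function('m')(a) = Add(Add(Pow(a, 2), Pow(a, 2)), a) = Add(Mul(2, Pow(a, 2)), a) = Add(a, Mul(2, Pow(a, 2))))
Function('J')(r, d) = Add(-2, r)
Add(Function('J')(Mul(0, 5), 14), Mul(Function('m')(-8), S)) = Add(Add(-2, Mul(0, 5)), Mul(Mul(-8, Add(1, Mul(2, -8))), Rational(-10811, 5546))) = Add(Add(-2, 0), Mul(Mul(-8, Add(1, -16)), Rational(-10811, 5546))) = Add(-2, Mul(Mul(-8, -15), Rational(-10811, 5546))) = Add(-2, Mul(120, Rational(-10811, 5546))) = Add(-2, Rational(-648660, 2773)) = Rational(-654206, 2773)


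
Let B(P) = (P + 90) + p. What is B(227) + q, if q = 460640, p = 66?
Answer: 461023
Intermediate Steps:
B(P) = 156 + P (B(P) = (P + 90) + 66 = (90 + P) + 66 = 156 + P)
B(227) + q = (156 + 227) + 460640 = 383 + 460640 = 461023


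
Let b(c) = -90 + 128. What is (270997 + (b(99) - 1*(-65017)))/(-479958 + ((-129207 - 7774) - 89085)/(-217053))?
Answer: -18235273689/26044024427 ≈ -0.70017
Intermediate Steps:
b(c) = 38
(270997 + (b(99) - 1*(-65017)))/(-479958 + ((-129207 - 7774) - 89085)/(-217053)) = (270997 + (38 - 1*(-65017)))/(-479958 + ((-129207 - 7774) - 89085)/(-217053)) = (270997 + (38 + 65017))/(-479958 + (-136981 - 89085)*(-1/217053)) = (270997 + 65055)/(-479958 - 226066*(-1/217053)) = 336052/(-479958 + 226066/217053) = 336052/(-104176097708/217053) = 336052*(-217053/104176097708) = -18235273689/26044024427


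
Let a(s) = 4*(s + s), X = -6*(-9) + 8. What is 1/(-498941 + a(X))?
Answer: -1/498445 ≈ -2.0062e-6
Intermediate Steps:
X = 62 (X = 54 + 8 = 62)
a(s) = 8*s (a(s) = 4*(2*s) = 8*s)
1/(-498941 + a(X)) = 1/(-498941 + 8*62) = 1/(-498941 + 496) = 1/(-498445) = -1/498445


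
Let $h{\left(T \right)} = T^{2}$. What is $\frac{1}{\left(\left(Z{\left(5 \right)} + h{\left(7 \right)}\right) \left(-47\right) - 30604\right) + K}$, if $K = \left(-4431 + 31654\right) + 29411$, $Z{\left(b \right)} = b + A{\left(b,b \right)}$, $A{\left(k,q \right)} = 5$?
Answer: $\frac{1}{23257} \approx 4.2998 \cdot 10^{-5}$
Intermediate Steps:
$Z{\left(b \right)} = 5 + b$ ($Z{\left(b \right)} = b + 5 = 5 + b$)
$K = 56634$ ($K = 27223 + 29411 = 56634$)
$\frac{1}{\left(\left(Z{\left(5 \right)} + h{\left(7 \right)}\right) \left(-47\right) - 30604\right) + K} = \frac{1}{\left(\left(\left(5 + 5\right) + 7^{2}\right) \left(-47\right) - 30604\right) + 56634} = \frac{1}{\left(\left(10 + 49\right) \left(-47\right) - 30604\right) + 56634} = \frac{1}{\left(59 \left(-47\right) - 30604\right) + 56634} = \frac{1}{\left(-2773 - 30604\right) + 56634} = \frac{1}{-33377 + 56634} = \frac{1}{23257}$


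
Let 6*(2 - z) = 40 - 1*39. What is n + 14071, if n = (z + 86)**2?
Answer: 784285/36 ≈ 21786.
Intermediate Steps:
z = 11/6 (z = 2 - (40 - 1*39)/6 = 2 - (40 - 39)/6 = 2 - 1/6*1 = 2 - 1/6 = 11/6 ≈ 1.8333)
n = 277729/36 (n = (11/6 + 86)**2 = (527/6)**2 = 277729/36 ≈ 7714.7)
n + 14071 = 277729/36 + 14071 = 784285/36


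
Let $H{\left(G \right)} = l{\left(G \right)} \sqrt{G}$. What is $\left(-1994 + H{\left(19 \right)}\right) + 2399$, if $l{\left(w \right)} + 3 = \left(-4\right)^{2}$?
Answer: $405 + 13 \sqrt{19} \approx 461.67$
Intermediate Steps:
$l{\left(w \right)} = 13$ ($l{\left(w \right)} = -3 + \left(-4\right)^{2} = -3 + 16 = 13$)
$H{\left(G \right)} = 13 \sqrt{G}$
$\left(-1994 + H{\left(19 \right)}\right) + 2399 = \left(-1994 + 13 \sqrt{19}\right) + 2399 = 405 + 13 \sqrt{19}$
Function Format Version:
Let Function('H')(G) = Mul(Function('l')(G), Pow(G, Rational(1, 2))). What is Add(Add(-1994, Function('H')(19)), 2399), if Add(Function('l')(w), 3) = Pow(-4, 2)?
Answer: Add(405, Mul(13, Pow(19, Rational(1, 2)))) ≈ 461.67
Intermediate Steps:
Function('l')(w) = 13 (Function('l')(w) = Add(-3, Pow(-4, 2)) = Add(-3, 16) = 13)
Function('H')(G) = Mul(13, Pow(G, Rational(1, 2)))
Add(Add(-1994, Function('H')(19)), 2399) = Add(Add(-1994, Mul(13, Pow(19, Rational(1, 2)))), 2399) = Add(405, Mul(13, Pow(19, Rational(1, 2))))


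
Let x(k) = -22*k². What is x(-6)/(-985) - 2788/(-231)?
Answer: 2929132/227535 ≈ 12.873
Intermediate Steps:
x(-6)/(-985) - 2788/(-231) = -22*(-6)²/(-985) - 2788/(-231) = -22*36*(-1/985) - 2788*(-1/231) = -792*(-1/985) + 2788/231 = 792/985 + 2788/231 = 2929132/227535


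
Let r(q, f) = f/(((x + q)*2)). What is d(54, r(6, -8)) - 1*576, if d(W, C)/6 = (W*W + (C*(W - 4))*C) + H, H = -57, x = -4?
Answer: 17778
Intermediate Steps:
r(q, f) = f/(-8 + 2*q) (r(q, f) = f/(((-4 + q)*2)) = f/(-8 + 2*q))
d(W, C) = -342 + 6*W**2 + 6*C**2*(-4 + W) (d(W, C) = 6*((W*W + (C*(W - 4))*C) - 57) = 6*((W**2 + (C*(-4 + W))*C) - 57) = 6*((W**2 + C**2*(-4 + W)) - 57) = 6*(-57 + W**2 + C**2*(-4 + W)) = -342 + 6*W**2 + 6*C**2*(-4 + W))
d(54, r(6, -8)) - 1*576 = (-342 - 24*16/(-4 + 6)**2 + 6*54**2 + 6*54*((1/2)*(-8)/(-4 + 6))**2) - 1*576 = (-342 - 24*((1/2)*(-8)/2)**2 + 6*2916 + 6*54*((1/2)*(-8)/2)**2) - 576 = (-342 - 24*((1/2)*(-8)*(1/2))**2 + 17496 + 6*54*((1/2)*(-8)*(1/2))**2) - 576 = (-342 - 24*(-2)**2 + 17496 + 6*54*(-2)**2) - 576 = (-342 - 24*4 + 17496 + 6*54*4) - 576 = (-342 - 96 + 17496 + 1296) - 576 = 18354 - 576 = 17778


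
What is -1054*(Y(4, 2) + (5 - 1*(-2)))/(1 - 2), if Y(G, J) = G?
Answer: 11594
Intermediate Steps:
-1054*(Y(4, 2) + (5 - 1*(-2)))/(1 - 2) = -1054*(4 + (5 - 1*(-2)))/(1 - 2) = -1054*(4 + (5 + 2))/(-1) = -1054*(4 + 7)*(-1) = -11594*(-1) = -1054*(-11) = 11594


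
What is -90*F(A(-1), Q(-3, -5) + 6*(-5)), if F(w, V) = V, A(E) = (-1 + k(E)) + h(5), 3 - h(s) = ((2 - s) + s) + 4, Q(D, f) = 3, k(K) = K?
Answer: 2430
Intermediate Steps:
h(s) = -3 (h(s) = 3 - (((2 - s) + s) + 4) = 3 - (2 + 4) = 3 - 1*6 = 3 - 6 = -3)
A(E) = -4 + E (A(E) = (-1 + E) - 3 = -4 + E)
-90*F(A(-1), Q(-3, -5) + 6*(-5)) = -90*(3 + 6*(-5)) = -90*(3 - 30) = -90*(-27) = 2430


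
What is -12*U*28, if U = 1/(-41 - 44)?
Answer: 336/85 ≈ 3.9529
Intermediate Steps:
U = -1/85 (U = 1/(-85) = -1/85 ≈ -0.011765)
-12*U*28 = -12*(-1/85)*28 = (12/85)*28 = 336/85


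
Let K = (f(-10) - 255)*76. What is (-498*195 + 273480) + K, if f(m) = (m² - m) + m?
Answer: 164590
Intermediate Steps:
f(m) = m²
K = -11780 (K = ((-10)² - 255)*76 = (100 - 255)*76 = -155*76 = -11780)
(-498*195 + 273480) + K = (-498*195 + 273480) - 11780 = (-97110 + 273480) - 11780 = 176370 - 11780 = 164590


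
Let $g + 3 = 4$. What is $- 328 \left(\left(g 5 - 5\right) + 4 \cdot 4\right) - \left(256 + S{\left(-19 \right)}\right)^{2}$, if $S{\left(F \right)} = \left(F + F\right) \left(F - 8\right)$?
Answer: $-1648772$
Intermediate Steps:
$g = 1$ ($g = -3 + 4 = 1$)
$S{\left(F \right)} = 2 F \left(-8 + F\right)$
$- 328 \left(\left(g 5 - 5\right) + 4 \cdot 4\right) - \left(256 + S{\left(-19 \right)}\right)^{2} = - 328 \left(\left(1 \cdot 5 - 5\right) + 4 \cdot 4\right) - \left(256 + 2 \left(-19\right) \left(-8 - 19\right)\right)^{2} = - 328 \left(\left(5 - 5\right) + 16\right) - \left(256 + 2 \left(-19\right) \left(-27\right)\right)^{2} = - 328 \left(0 + 16\right) - \left(256 + 1026\right)^{2} = \left(-328\right) 16 - 1282^{2} = -5248 - 1643524 = -1648772$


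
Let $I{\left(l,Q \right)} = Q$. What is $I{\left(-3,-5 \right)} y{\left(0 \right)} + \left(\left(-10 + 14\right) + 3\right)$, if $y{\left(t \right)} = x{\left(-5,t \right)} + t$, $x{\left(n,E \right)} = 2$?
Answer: $-3$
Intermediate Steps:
$y{\left(t \right)} = 2 + t$
$I{\left(-3,-5 \right)} y{\left(0 \right)} + \left(\left(-10 + 14\right) + 3\right) = - 5 \left(2 + 0\right) + \left(\left(-10 + 14\right) + 3\right) = \left(-5\right) 2 + \left(4 + 3\right) = -10 + 7 = -3$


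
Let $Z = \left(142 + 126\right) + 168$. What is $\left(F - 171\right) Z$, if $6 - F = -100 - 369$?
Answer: $132544$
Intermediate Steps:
$F = 475$ ($F = 6 - \left(-100 - 369\right) = 6 - -469 = 6 + 469 = 475$)
$Z = 436$ ($Z = 268 + 168 = 436$)
$\left(F - 171\right) Z = \left(475 - 171\right) 436 = 304 \cdot 436 = 132544$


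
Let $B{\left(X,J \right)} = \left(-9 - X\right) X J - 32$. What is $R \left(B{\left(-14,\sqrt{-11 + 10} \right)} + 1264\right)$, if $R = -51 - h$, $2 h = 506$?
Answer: $-374528 + 21280 i \approx -3.7453 \cdot 10^{5} + 21280.0 i$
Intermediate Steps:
$h = 253$ ($h = \frac{1}{2} \cdot 506 = 253$)
$B{\left(X,J \right)} = -32 + J X \left(-9 - X\right)$ ($B{\left(X,J \right)} = X \left(-9 - X\right) J - 32 = J X \left(-9 - X\right) - 32 = -32 + J X \left(-9 - X\right)$)
$R = -304$ ($R = -51 - 253 = -304$)
$R \left(B{\left(-14,\sqrt{-11 + 10} \right)} + 1264\right) = - 304 \left(\left(-32 - \sqrt{-11 + 10} \left(-14\right)^{2} - 9 \sqrt{-11 + 10} \left(-14\right)\right) + 1264\right) = - 304 \left(\left(-32 - \sqrt{-1} \cdot 196 - 9 \sqrt{-1} \left(-14\right)\right) + 1264\right) = - 304 \left(\left(-32 - i 196 - 9 i \left(-14\right)\right) + 1264\right) = - 304 \left(\left(-32 - 196 i + 126 i\right) + 1264\right) = - 304 \left(\left(-32 - 70 i\right) + 1264\right) = - 304 \left(1232 - 70 i\right) = -374528 + 21280 i$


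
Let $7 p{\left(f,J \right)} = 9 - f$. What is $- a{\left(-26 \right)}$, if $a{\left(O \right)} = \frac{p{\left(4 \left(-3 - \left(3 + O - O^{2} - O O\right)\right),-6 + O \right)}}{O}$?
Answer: $- \frac{5479}{182} \approx -30.104$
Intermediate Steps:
$p{\left(f,J \right)} = \frac{9}{7} - \frac{f}{7}$ ($p{\left(f,J \right)} = \frac{9 - f}{7} = \frac{9}{7} - \frac{f}{7}$)
$a{\left(O \right)} = \frac{\frac{33}{7} - \frac{8 O^{2}}{7} + \frac{4 O}{7}}{O}$ ($a{\left(O \right)} = \frac{\frac{9}{7} - \frac{4 \left(-3 - \left(3 + O - O^{2} - O O\right)\right)}{7}}{O} = \frac{\frac{9}{7} - \frac{4 \left(-3 - \left(3 + O - 2 O^{2}\right)\right)}{7}}{O} = \frac{\frac{9}{7} - \frac{4 \left(-6 - O + 2 O^{2}\right)}{7}}{O} = \frac{\frac{9}{7} - \frac{-24 - 4 O + 8 O^{2}}{7}}{O} = \frac{\frac{9}{7} + \left(\frac{24}{7} - \frac{8 O^{2}}{7} + \frac{4 O}{7}\right)}{O} = \frac{\frac{33}{7} - \frac{8 O^{2}}{7} + \frac{4 O}{7}}{O}$)
$- a{\left(-26 \right)} = - \frac{33 - 8 \left(-26\right)^{2} + 4 \left(-26\right)}{7 \left(-26\right)} = - \frac{\left(-1\right) \left(33 - 5408 - 104\right)}{7 \cdot 26} = - \frac{\left(-1\right) \left(-5479\right)}{7 \cdot 26} = \left(-1\right) \frac{5479}{182} = - \frac{5479}{182}$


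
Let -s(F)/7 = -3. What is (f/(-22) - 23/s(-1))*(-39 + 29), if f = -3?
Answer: 2215/231 ≈ 9.5887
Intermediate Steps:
s(F) = 21 (s(F) = -7*(-3) = 21)
(f/(-22) - 23/s(-1))*(-39 + 29) = (-3/(-22) - 23/21)*(-39 + 29) = (-3*(-1/22) - 23*1/21)*(-10) = (3/22 - 23/21)*(-10) = -443/462*(-10) = 2215/231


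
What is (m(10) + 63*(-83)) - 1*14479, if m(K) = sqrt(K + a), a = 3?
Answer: -19708 + sqrt(13) ≈ -19704.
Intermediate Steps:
m(K) = sqrt(3 + K) (m(K) = sqrt(K + 3) = sqrt(3 + K))
(m(10) + 63*(-83)) - 1*14479 = (sqrt(3 + 10) + 63*(-83)) - 1*14479 = (sqrt(13) - 5229) - 14479 = (-5229 + sqrt(13)) - 14479 = -19708 + sqrt(13)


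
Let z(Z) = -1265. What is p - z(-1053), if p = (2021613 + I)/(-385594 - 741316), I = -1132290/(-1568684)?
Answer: 1116526160123509/883882843220 ≈ 1263.2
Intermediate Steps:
I = 566145/784342 (I = -1132290*(-1/1568684) = 566145/784342 ≈ 0.72181)
p = -1585636549791/883882843220 (p = (2021613 + 566145/784342)/(-385594 - 741316) = (1585636549791/784342)/(-1126910) = (1585636549791/784342)*(-1/1126910) = -1585636549791/883882843220 ≈ -1.7939)
p - z(-1053) = -1585636549791/883882843220 - 1*(-1265) = -1585636549791/883882843220 + 1265 = 1116526160123509/883882843220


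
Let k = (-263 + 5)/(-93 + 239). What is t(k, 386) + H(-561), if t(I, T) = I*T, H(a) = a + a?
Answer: -131700/73 ≈ -1804.1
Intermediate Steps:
k = -129/73 (k = -258/146 = -258*1/146 = -129/73 ≈ -1.7671)
H(a) = 2*a
t(k, 386) + H(-561) = -129/73*386 + 2*(-561) = -49794/73 - 1122 = -131700/73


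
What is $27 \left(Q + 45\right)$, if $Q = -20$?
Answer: $675$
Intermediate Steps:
$27 \left(Q + 45\right) = 27 \left(-20 + 45\right) = 27 \cdot 25 = 675$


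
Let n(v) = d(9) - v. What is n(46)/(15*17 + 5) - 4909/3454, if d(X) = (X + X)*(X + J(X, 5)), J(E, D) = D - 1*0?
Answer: -70602/112255 ≈ -0.62894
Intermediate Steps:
J(E, D) = D (J(E, D) = D + 0 = D)
d(X) = 2*X*(5 + X) (d(X) = (X + X)*(X + 5) = (2*X)*(5 + X) = 2*X*(5 + X))
n(v) = 252 - v (n(v) = 2*9*(5 + 9) - v = 2*9*14 - v = 252 - v)
n(46)/(15*17 + 5) - 4909/3454 = (252 - 1*46)/(15*17 + 5) - 4909/3454 = (252 - 46)/(255 + 5) - 4909*1/3454 = 206/260 - 4909/3454 = 206*(1/260) - 4909/3454 = 103/130 - 4909/3454 = -70602/112255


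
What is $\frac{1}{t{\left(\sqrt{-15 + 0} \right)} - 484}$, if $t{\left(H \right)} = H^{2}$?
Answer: $- \frac{1}{499} \approx -0.002004$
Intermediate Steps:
$\frac{1}{t{\left(\sqrt{-15 + 0} \right)} - 484} = \frac{1}{\left(\sqrt{-15 + 0}\right)^{2} - 484} = \frac{1}{\left(\sqrt{-15}\right)^{2} - 484} = \frac{1}{\left(i \sqrt{15}\right)^{2} - 484} = \frac{1}{-15 - 484} = \frac{1}{-499} = - \frac{1}{499}$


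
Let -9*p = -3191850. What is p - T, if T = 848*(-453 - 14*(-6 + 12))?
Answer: 810026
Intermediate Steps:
p = 354650 (p = -⅑*(-3191850) = 354650)
T = -455376 (T = 848*(-453 - 14*6) = 848*(-453 - 84) = 848*(-537) = -455376)
p - T = 354650 - 1*(-455376) = 354650 + 455376 = 810026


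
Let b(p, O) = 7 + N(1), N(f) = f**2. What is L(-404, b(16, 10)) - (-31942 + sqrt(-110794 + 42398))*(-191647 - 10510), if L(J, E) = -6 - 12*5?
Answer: -6457298960 + 404314*I*sqrt(17099) ≈ -6.4573e+9 + 5.2869e+7*I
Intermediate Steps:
b(p, O) = 8 (b(p, O) = 7 + 1**2 = 7 + 1 = 8)
L(J, E) = -66 (L(J, E) = -6 - 60 = -66)
L(-404, b(16, 10)) - (-31942 + sqrt(-110794 + 42398))*(-191647 - 10510) = -66 - (-31942 + sqrt(-110794 + 42398))*(-191647 - 10510) = -66 - (-31942 + sqrt(-68396))*(-202157) = -66 - (-31942 + 2*I*sqrt(17099))*(-202157) = -66 - (6457298894 - 404314*I*sqrt(17099)) = -66 + (-6457298894 + 404314*I*sqrt(17099)) = -6457298960 + 404314*I*sqrt(17099)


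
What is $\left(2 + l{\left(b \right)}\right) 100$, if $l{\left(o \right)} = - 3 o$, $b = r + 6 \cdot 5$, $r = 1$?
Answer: $-9100$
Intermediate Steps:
$b = 31$ ($b = 1 + 6 \cdot 5 = 1 + 30 = 31$)
$\left(2 + l{\left(b \right)}\right) 100 = \left(2 - 93\right) 100 = \left(-91\right) 100 = -9100$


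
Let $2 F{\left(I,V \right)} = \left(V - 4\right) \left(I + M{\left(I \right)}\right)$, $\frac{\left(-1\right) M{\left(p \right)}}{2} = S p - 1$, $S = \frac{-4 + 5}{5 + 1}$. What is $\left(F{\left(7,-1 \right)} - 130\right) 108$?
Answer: $-15840$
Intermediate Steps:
$S = \frac{1}{6}$ ($S = 1 \cdot \frac{1}{6} = \frac{1}{6} \approx 0.16667$)
$M{\left(p \right)} = 2 - \frac{p}{3}$ ($M{\left(p \right)} = - 2 \left(\frac{p}{6} - 1\right) = - 2 \left(-1 + \frac{p}{6}\right) = 2 - \frac{p}{3}$)
$F{\left(I,V \right)} = \frac{\left(-4 + V\right) \left(2 + \frac{2 I}{3}\right)}{2}$ ($F{\left(I,V \right)} = \frac{\left(V - 4\right) \left(I - \left(-2 + \frac{I}{3}\right)\right)}{2} = \frac{\left(-4 + V\right) \left(2 + \frac{2 I}{3}\right)}{2}$)
$\left(F{\left(7,-1 \right)} - 130\right) 108 = \left(\left(-4 - 1 - \frac{28}{3} + \frac{1}{3} \cdot 7 \left(-1\right)\right) - 130\right) 108 = \left(\left(-4 - 1 - \frac{28}{3} - \frac{7}{3}\right) - 130\right) 108 = \left(- \frac{50}{3} - 130\right) 108 = \left(- \frac{440}{3}\right) 108 = -15840$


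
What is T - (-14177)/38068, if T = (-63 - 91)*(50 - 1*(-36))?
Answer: -504158415/38068 ≈ -13244.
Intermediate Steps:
T = -13244 (T = -154*(50 + 36) = -154*86 = -13244)
T - (-14177)/38068 = -13244 - (-14177)/38068 = -13244 - 1*(-14177/38068) = -13244 + 14177/38068 = -504158415/38068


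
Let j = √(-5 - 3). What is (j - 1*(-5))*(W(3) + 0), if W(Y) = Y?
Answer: 15 + 6*I*√2 ≈ 15.0 + 8.4853*I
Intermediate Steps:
j = 2*I*√2 (j = √(-8) = 2*I*√2 ≈ 2.8284*I)
(j - 1*(-5))*(W(3) + 0) = (2*I*√2 - 1*(-5))*(3 + 0) = (2*I*√2 + 5)*3 = (5 + 2*I*√2)*3 = 15 + 6*I*√2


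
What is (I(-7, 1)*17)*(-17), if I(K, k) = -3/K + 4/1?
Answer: -8959/7 ≈ -1279.9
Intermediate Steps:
I(K, k) = 4 - 3/K (I(K, k) = -3/K + 4*1 = -3/K + 4 = 4 - 3/K)
(I(-7, 1)*17)*(-17) = ((4 - 3/(-7))*17)*(-17) = ((4 - 3*(-1/7))*17)*(-17) = ((4 + 3/7)*17)*(-17) = ((31/7)*17)*(-17) = (527/7)*(-17) = -8959/7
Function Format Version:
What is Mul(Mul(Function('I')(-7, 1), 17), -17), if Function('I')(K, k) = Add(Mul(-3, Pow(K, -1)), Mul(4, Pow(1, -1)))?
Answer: Rational(-8959, 7) ≈ -1279.9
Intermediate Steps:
Function('I')(K, k) = Add(4, Mul(-3, Pow(K, -1))) (Function('I')(K, k) = Add(Mul(-3, Pow(K, -1)), Mul(4, 1)) = Add(Mul(-3, Pow(K, -1)), 4) = Add(4, Mul(-3, Pow(K, -1))))
Mul(Mul(Function('I')(-7, 1), 17), -17) = Mul(Mul(Add(4, Mul(-3, Pow(-7, -1))), 17), -17) = Mul(Mul(Add(4, Mul(-3, Rational(-1, 7))), 17), -17) = Mul(Mul(Add(4, Rational(3, 7)), 17), -17) = Mul(Mul(Rational(31, 7), 17), -17) = Mul(Rational(527, 7), -17) = Rational(-8959, 7)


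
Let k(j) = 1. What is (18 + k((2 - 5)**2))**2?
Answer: 361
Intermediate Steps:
(18 + k((2 - 5)**2))**2 = (18 + 1)**2 = 19**2 = 361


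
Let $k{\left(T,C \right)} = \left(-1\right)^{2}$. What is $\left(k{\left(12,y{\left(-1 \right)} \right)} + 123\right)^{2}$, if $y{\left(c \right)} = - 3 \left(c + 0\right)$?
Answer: $15376$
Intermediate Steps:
$y{\left(c \right)} = - 3 c$
$k{\left(T,C \right)} = 1$
$\left(k{\left(12,y{\left(-1 \right)} \right)} + 123\right)^{2} = \left(1 + 123\right)^{2} = 124^{2} = 15376$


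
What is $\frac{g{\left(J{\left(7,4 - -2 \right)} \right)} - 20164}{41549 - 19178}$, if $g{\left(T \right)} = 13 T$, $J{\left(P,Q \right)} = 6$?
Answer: $- \frac{20086}{22371} \approx -0.89786$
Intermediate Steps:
$\frac{g{\left(J{\left(7,4 - -2 \right)} \right)} - 20164}{41549 - 19178} = \frac{13 \cdot 6 - 20164}{41549 - 19178} = \frac{78 - 20164}{22371} = \left(-20086\right) \frac{1}{22371} = - \frac{20086}{22371}$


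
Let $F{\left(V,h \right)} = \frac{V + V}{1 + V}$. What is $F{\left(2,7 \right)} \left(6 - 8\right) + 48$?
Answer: $\frac{136}{3} \approx 45.333$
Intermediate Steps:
$F{\left(V,h \right)} = \frac{2 V}{1 + V}$
$F{\left(2,7 \right)} \left(6 - 8\right) + 48 = 2 \cdot 2 \frac{1}{1 + 2} \left(6 - 8\right) + 48 = 2 \cdot 2 \cdot \frac{1}{3} \left(6 - 8\right) + 48 = 2 \cdot 2 \cdot \frac{1}{3} \left(-2\right) + 48 = \frac{4}{3} \left(-2\right) + 48 = - \frac{8}{3} + 48 = \frac{136}{3}$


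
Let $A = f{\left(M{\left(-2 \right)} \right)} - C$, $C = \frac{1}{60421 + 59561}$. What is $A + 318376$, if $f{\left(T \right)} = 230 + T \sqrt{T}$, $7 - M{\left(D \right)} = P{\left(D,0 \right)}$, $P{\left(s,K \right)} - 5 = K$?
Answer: $\frac{38226985091}{119982} + 2 \sqrt{2} \approx 3.1861 \cdot 10^{5}$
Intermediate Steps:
$P{\left(s,K \right)} = 5 + K$
$M{\left(D \right)} = 2$ ($M{\left(D \right)} = 7 - \left(5 + 0\right) = 7 - 5 = 2$)
$C = \frac{1}{119982} \approx 8.3346 \cdot 10^{-6}$
$f{\left(T \right)} = 230 + T^{\frac{3}{2}}$
$A = \frac{27595859}{119982} + 2 \sqrt{2}$ ($A = \left(230 + 2^{\frac{3}{2}}\right) - \frac{1}{119982} = \left(230 + 2 \sqrt{2}\right) - \frac{1}{119982} = \frac{27595859}{119982} + 2 \sqrt{2} \approx 232.83$)
$A + 318376 = \left(\frac{27595859}{119982} + 2 \sqrt{2}\right) + 318376 = \frac{38226985091}{119982} + 2 \sqrt{2}$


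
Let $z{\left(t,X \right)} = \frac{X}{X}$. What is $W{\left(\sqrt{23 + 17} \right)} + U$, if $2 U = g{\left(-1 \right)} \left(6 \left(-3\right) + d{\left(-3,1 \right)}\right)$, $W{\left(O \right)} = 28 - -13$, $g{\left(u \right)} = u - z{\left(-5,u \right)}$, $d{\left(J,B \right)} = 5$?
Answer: $54$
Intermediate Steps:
$z{\left(t,X \right)} = 1$
$g{\left(u \right)} = -1 + u$ ($g{\left(u \right)} = u - 1 = -1 + u$)
$W{\left(O \right)} = 41$ ($W{\left(O \right)} = 28 + 13 = 41$)
$U = 13$ ($U = \frac{\left(-1 - 1\right) \left(6 \left(-3\right) + 5\right)}{2} = \frac{\left(-2\right) \left(-18 + 5\right)}{2} = \frac{\left(-2\right) \left(-13\right)}{2} = \frac{1}{2} \cdot 26 = 13$)
$W{\left(\sqrt{23 + 17} \right)} + U = 41 + 13 = 54$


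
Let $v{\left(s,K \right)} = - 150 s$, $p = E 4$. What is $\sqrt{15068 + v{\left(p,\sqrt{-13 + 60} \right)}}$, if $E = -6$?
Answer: $2 \sqrt{4667} \approx 136.63$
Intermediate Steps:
$p = -24$ ($p = \left(-6\right) 4 = -24$)
$\sqrt{15068 + v{\left(p,\sqrt{-13 + 60} \right)}} = \sqrt{15068 - -3600} = \sqrt{15068 + 3600} = \sqrt{18668} = 2 \sqrt{4667}$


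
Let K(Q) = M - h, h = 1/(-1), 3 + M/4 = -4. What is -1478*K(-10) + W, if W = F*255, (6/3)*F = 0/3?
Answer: 39906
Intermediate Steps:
M = -28 (M = -12 + 4*(-4) = -12 - 16 = -28)
h = -1
F = 0 (F = (0/3)/2 = (0*(⅓))/2 = (½)*0 = 0)
K(Q) = -27 (K(Q) = -28 - 1*(-1) = -28 + 1 = -27)
W = 0 (W = 0*255 = 0)
-1478*K(-10) + W = -1478*(-27) + 0 = 39906 + 0 = 39906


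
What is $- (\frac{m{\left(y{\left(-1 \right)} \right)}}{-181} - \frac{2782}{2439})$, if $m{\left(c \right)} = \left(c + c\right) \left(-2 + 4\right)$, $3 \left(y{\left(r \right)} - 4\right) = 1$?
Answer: $\frac{545818}{441459} \approx 1.2364$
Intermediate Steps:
$y{\left(r \right)} = \frac{13}{3}$ ($y{\left(r \right)} = 4 + \frac{1}{3} \cdot 1 = 4 + \frac{1}{3} = \frac{13}{3}$)
$m{\left(c \right)} = 4 c$ ($m{\left(c \right)} = 2 c 2 = 4 c$)
$- (\frac{m{\left(y{\left(-1 \right)} \right)}}{-181} - \frac{2782}{2439}) = - (\frac{4 \cdot \frac{13}{3}}{-181} - \frac{2782}{2439}) = - (\frac{52}{3} \left(- \frac{1}{181}\right) - \frac{2782}{2439}) = - (- \frac{52}{543} - \frac{2782}{2439}) = \left(-1\right) \left(- \frac{545818}{441459}\right) = \frac{545818}{441459}$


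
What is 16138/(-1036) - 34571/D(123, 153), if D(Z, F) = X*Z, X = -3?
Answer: 14930317/191142 ≈ 78.111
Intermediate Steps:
D(Z, F) = -3*Z
16138/(-1036) - 34571/D(123, 153) = 16138/(-1036) - 34571/((-3*123)) = 16138*(-1/1036) - 34571/(-369) = -8069/518 - 34571*(-1/369) = -8069/518 + 34571/369 = 14930317/191142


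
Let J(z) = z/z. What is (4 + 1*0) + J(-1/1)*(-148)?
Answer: -144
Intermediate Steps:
J(z) = 1
(4 + 1*0) + J(-1/1)*(-148) = (4 + 1*0) + 1*(-148) = (4 + 0) - 148 = 4 - 148 = -144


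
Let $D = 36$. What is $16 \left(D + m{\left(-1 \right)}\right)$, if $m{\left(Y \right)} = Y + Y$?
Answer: $544$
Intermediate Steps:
$m{\left(Y \right)} = 2 Y$
$16 \left(D + m{\left(-1 \right)}\right) = 16 \left(36 + 2 \left(-1\right)\right) = 16 \left(36 - 2\right) = 16 \cdot 34 = 544$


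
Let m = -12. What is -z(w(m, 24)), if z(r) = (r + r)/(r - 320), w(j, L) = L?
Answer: 6/37 ≈ 0.16216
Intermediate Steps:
z(r) = 2*r/(-320 + r) (z(r) = (2*r)/(-320 + r) = 2*r/(-320 + r))
-z(w(m, 24)) = -2*24/(-320 + 24) = -2*24/(-296) = -2*24*(-1)/296 = -1*(-6/37) = 6/37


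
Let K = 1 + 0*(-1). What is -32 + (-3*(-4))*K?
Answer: -20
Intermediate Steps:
K = 1 (K = 1 + 0 = 1)
-32 + (-3*(-4))*K = -32 - 3*(-4)*1 = -32 + 12*1 = -32 + 12 = -20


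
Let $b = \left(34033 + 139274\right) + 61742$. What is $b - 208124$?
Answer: $26925$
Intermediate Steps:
$b = 235049$ ($b = 173307 + 61742 = 235049$)
$b - 208124 = 235049 - 208124 = 26925$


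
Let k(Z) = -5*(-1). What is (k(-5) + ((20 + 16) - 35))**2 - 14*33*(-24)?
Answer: 11124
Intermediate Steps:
k(Z) = 5
(k(-5) + ((20 + 16) - 35))**2 - 14*33*(-24) = (5 + ((20 + 16) - 35))**2 - 14*33*(-24) = (5 + (36 - 35))**2 - 462*(-24) = (5 + 1)**2 + 11088 = 6**2 + 11088 = 36 + 11088 = 11124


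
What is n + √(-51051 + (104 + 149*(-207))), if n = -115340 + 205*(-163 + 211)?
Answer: -105500 + I*√81790 ≈ -1.055e+5 + 285.99*I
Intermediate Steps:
n = -105500 (n = -115340 + 205*48 = -115340 + 9840 = -105500)
n + √(-51051 + (104 + 149*(-207))) = -105500 + √(-51051 + (104 + 149*(-207))) = -105500 + √(-51051 + (104 - 30843)) = -105500 + √(-51051 - 30739) = -105500 + √(-81790) = -105500 + I*√81790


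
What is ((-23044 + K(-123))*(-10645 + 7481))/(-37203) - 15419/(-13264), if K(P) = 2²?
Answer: -322117622261/164486864 ≈ -1958.3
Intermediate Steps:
K(P) = 4
((-23044 + K(-123))*(-10645 + 7481))/(-37203) - 15419/(-13264) = ((-23044 + 4)*(-10645 + 7481))/(-37203) - 15419/(-13264) = -23040*(-3164)*(-1/37203) - 15419*(-1/13264) = 72898560*(-1/37203) + 15419/13264 = -24299520/12401 + 15419/13264 = -322117622261/164486864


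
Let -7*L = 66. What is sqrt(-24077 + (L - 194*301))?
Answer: I*sqrt(4041541)/7 ≈ 287.19*I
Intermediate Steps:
L = -66/7 (L = -1/7*66 = -66/7 ≈ -9.4286)
sqrt(-24077 + (L - 194*301)) = sqrt(-24077 + (-66/7 - 194*301)) = sqrt(-24077 + (-66/7 - 58394)) = sqrt(-24077 - 408824/7) = sqrt(-577363/7) = I*sqrt(4041541)/7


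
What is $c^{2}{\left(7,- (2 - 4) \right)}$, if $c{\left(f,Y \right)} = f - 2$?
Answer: $25$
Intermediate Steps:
$c{\left(f,Y \right)} = -2 + f$
$c^{2}{\left(7,- (2 - 4) \right)} = \left(-2 + 7\right)^{2} = 5^{2} = 25$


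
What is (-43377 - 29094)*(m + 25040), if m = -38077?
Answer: 944804427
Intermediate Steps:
(-43377 - 29094)*(m + 25040) = (-43377 - 29094)*(-38077 + 25040) = -72471*(-13037) = 944804427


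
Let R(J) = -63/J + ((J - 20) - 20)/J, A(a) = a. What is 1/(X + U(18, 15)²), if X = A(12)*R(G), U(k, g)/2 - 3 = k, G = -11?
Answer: 11/20772 ≈ 0.00052956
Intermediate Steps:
U(k, g) = 6 + 2*k
R(J) = -63/J + (-40 + J)/J (R(J) = -63/J + ((-20 + J) - 20)/J = -63/J + (-40 + J)/J)
X = 1368/11 (X = 12*((-103 - 11)/(-11)) = 12*(-1/11*(-114)) = 12*(114/11) = 1368/11 ≈ 124.36)
1/(X + U(18, 15)²) = 1/(1368/11 + (6 + 2*18)²) = 1/(1368/11 + (6 + 36)²) = 1/(1368/11 + 42²) = 1/(1368/11 + 1764) = 1/(20772/11) = 11/20772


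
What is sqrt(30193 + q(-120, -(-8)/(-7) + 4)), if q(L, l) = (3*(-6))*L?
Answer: sqrt(32353) ≈ 179.87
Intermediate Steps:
q(L, l) = -18*L
sqrt(30193 + q(-120, -(-8)/(-7) + 4)) = sqrt(30193 - 18*(-120)) = sqrt(30193 + 2160) = sqrt(32353)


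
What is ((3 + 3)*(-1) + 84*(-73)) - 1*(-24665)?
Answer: 18527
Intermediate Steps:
((3 + 3)*(-1) + 84*(-73)) - 1*(-24665) = (6*(-1) - 6132) + 24665 = (-6 - 6132) + 24665 = -6138 + 24665 = 18527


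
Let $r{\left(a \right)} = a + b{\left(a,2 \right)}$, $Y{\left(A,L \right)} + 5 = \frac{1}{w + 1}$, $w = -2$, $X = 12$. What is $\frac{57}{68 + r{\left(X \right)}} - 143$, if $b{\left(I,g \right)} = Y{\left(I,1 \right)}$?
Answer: $- \frac{10525}{74} \approx -142.23$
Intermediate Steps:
$Y{\left(A,L \right)} = -6$ ($Y{\left(A,L \right)} = -5 + \frac{1}{-2 + 1} = -5 + \frac{1}{-1} = -5 - 1 = -6$)
$b{\left(I,g \right)} = -6$
$r{\left(a \right)} = -6 + a$ ($r{\left(a \right)} = a - 6 = -6 + a$)
$\frac{57}{68 + r{\left(X \right)}} - 143 = \frac{57}{68 + \left(-6 + 12\right)} - 143 = \frac{57}{68 + 6} - 143 = \frac{57}{74} - 143 = - \frac{10525}{74}$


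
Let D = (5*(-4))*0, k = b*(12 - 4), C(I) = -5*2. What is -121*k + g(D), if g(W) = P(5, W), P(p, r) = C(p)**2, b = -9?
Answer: 8812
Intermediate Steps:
C(I) = -10
k = -72 (k = -9*(12 - 4) = -9*8 = -72)
D = 0 (D = -20*0 = 0)
P(p, r) = 100 (P(p, r) = (-10)**2 = 100)
g(W) = 100
-121*k + g(D) = -121*(-72) + 100 = 8712 + 100 = 8812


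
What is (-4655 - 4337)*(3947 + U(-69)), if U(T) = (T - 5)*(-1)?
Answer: -36156832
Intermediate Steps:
U(T) = 5 - T (U(T) = (-5 + T)*(-1) = 5 - T)
(-4655 - 4337)*(3947 + U(-69)) = (-4655 - 4337)*(3947 + (5 - 1*(-69))) = -8992*(3947 + (5 + 69)) = -8992*(3947 + 74) = -8992*4021 = -36156832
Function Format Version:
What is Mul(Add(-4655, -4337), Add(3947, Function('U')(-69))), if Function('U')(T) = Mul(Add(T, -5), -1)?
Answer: -36156832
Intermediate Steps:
Function('U')(T) = Add(5, Mul(-1, T)) (Function('U')(T) = Mul(Add(-5, T), -1) = Add(5, Mul(-1, T)))
Mul(Add(-4655, -4337), Add(3947, Function('U')(-69))) = Mul(Add(-4655, -4337), Add(3947, Add(5, Mul(-1, -69)))) = Mul(-8992, Add(3947, Add(5, 69))) = Mul(-8992, Add(3947, 74)) = Mul(-8992, 4021) = -36156832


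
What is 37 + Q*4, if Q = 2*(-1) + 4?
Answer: 45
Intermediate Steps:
Q = 2 (Q = -2 + 4 = 2)
37 + Q*4 = 37 + 2*4 = 37 + 8 = 45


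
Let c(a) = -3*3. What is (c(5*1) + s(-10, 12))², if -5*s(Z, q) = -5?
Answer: 64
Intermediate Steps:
s(Z, q) = 1 (s(Z, q) = -⅕*(-5) = 1)
c(a) = -9
(c(5*1) + s(-10, 12))² = (-9 + 1)² = (-8)² = 64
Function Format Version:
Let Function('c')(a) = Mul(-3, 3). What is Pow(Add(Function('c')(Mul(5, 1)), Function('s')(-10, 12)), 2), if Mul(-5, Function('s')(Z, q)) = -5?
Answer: 64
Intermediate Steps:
Function('s')(Z, q) = 1 (Function('s')(Z, q) = Mul(Rational(-1, 5), -5) = 1)
Function('c')(a) = -9
Pow(Add(Function('c')(Mul(5, 1)), Function('s')(-10, 12)), 2) = Pow(Add(-9, 1), 2) = Pow(-8, 2) = 64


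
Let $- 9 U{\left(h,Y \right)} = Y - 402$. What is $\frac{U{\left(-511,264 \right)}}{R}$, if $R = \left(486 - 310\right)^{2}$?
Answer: $\frac{23}{46464} \approx 0.00049501$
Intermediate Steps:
$U{\left(h,Y \right)} = \frac{134}{3} - \frac{Y}{9}$ ($U{\left(h,Y \right)} = - \frac{Y - 402}{9} = - \frac{-402 + Y}{9} = \frac{134}{3} - \frac{Y}{9}$)
$R = 30976$ ($R = 176^{2} = 30976$)
$\frac{U{\left(-511,264 \right)}}{R} = \frac{\frac{134}{3} - \frac{88}{3}}{30976} = \left(\frac{134}{3} - \frac{88}{3}\right) \frac{1}{30976} = \frac{46}{3} \cdot \frac{1}{30976} = \frac{23}{46464}$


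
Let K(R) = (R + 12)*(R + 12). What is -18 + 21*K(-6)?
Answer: 738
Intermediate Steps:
K(R) = (12 + R)² (K(R) = (12 + R)*(12 + R) = (12 + R)²)
-18 + 21*K(-6) = -18 + 21*(12 - 6)² = -18 + 21*6² = -18 + 21*36 = -18 + 756 = 738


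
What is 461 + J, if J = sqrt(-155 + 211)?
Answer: 461 + 2*sqrt(14) ≈ 468.48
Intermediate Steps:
J = 2*sqrt(14) (J = sqrt(56) = 2*sqrt(14) ≈ 7.4833)
461 + J = 461 + 2*sqrt(14)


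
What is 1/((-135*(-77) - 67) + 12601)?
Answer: 1/22929 ≈ 4.3613e-5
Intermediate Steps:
1/((-135*(-77) - 67) + 12601) = 1/((10395 - 67) + 12601) = 1/(10328 + 12601) = 1/22929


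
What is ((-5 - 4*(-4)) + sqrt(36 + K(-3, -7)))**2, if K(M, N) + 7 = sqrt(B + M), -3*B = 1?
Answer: (33 + sqrt(3)*sqrt(87 + I*sqrt(30)))**2/9 ≈ 268.53 + 5.5532*I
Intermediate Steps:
B = -1/3 (B = -1/3*1 = -1/3 ≈ -0.33333)
K(M, N) = -7 + sqrt(-1/3 + M)
((-5 - 4*(-4)) + sqrt(36 + K(-3, -7)))**2 = ((-5 - 4*(-4)) + sqrt(36 + (-7 + sqrt(-3 + 9*(-3))/3)))**2 = ((-5 + 16) + sqrt(36 + (-7 + sqrt(-3 - 27)/3)))**2 = (11 + sqrt(36 + (-7 + sqrt(-30)/3)))**2 = (11 + sqrt(36 + (-7 + (I*sqrt(30))/3)))**2 = (11 + sqrt(36 + (-7 + I*sqrt(30)/3)))**2 = (11 + sqrt(29 + I*sqrt(30)/3))**2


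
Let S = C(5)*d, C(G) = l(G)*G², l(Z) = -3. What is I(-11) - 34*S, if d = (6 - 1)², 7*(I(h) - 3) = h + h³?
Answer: 444929/7 ≈ 63561.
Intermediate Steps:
I(h) = 3 + h/7 + h³/7 (I(h) = 3 + (h + h³)/7 = 3 + (h/7 + h³/7) = 3 + h/7 + h³/7)
d = 25 (d = 5² = 25)
C(G) = -3*G²
S = -1875 (S = -3*5²*25 = -3*25*25 = -75*25 = -1875)
I(-11) - 34*S = (3 + (⅐)*(-11) + (⅐)*(-11)³) - 34*(-1875) = (3 - 11/7 + (⅐)*(-1331)) + 63750 = (3 - 11/7 - 1331/7) + 63750 = -1321/7 + 63750 = 444929/7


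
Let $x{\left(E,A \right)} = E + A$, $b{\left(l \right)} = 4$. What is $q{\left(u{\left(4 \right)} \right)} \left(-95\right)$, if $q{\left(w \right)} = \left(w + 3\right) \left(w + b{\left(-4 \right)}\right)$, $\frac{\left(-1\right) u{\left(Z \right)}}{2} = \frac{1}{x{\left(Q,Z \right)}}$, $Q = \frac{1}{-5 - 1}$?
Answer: $- \frac{433200}{529} \approx -818.9$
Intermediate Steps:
$Q = - \frac{1}{6}$ ($Q = \frac{1}{-6} = - \frac{1}{6} \approx -0.16667$)
$x{\left(E,A \right)} = A + E$
$u{\left(Z \right)} = - \frac{2}{- \frac{1}{6} + Z}$ ($u{\left(Z \right)} = - \frac{2}{Z - \frac{1}{6}} = - \frac{2}{- \frac{1}{6} + Z}$)
$q{\left(w \right)} = \left(3 + w\right) \left(4 + w\right)$ ($q{\left(w \right)} = \left(w + 3\right) \left(w + 4\right) = \left(3 + w\right) \left(4 + w\right)$)
$q{\left(u{\left(4 \right)} \right)} \left(-95\right) = \left(12 + \left(- \frac{12}{-1 + 6 \cdot 4}\right)^{2} + 7 \left(- \frac{12}{-1 + 6 \cdot 4}\right)\right) \left(-95\right) = \left(12 + \left(- \frac{12}{-1 + 24}\right)^{2} + 7 \left(- \frac{12}{-1 + 24}\right)\right) \left(-95\right) = \left(12 + \left(- \frac{12}{23}\right)^{2} + 7 \left(- \frac{12}{23}\right)\right) \left(-95\right) = \left(12 + \frac{144}{529} - \frac{84}{23}\right) \left(-95\right) = \frac{4560}{529} \left(-95\right) = - \frac{433200}{529}$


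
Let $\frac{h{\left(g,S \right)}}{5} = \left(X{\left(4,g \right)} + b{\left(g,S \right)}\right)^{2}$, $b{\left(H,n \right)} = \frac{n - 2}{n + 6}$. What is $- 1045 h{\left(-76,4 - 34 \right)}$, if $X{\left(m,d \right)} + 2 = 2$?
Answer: $- \frac{83600}{9} \approx -9288.9$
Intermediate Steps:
$X{\left(m,d \right)} = 0$ ($X{\left(m,d \right)} = -2 + 2 = 0$)
$b{\left(H,n \right)} = \frac{-2 + n}{6 + n}$
$h{\left(g,S \right)} = \frac{5 \left(-2 + S\right)^{2}}{\left(6 + S\right)^{2}}$ ($h{\left(g,S \right)} = 5 \left(0 + \frac{-2 + S}{6 + S}\right)^{2} = 5 \left(\frac{-2 + S}{6 + S}\right)^{2} = 5 \frac{\left(-2 + S\right)^{2}}{\left(6 + S\right)^{2}} = \frac{5 \left(-2 + S\right)^{2}}{\left(6 + S\right)^{2}}$)
$- 1045 h{\left(-76,4 - 34 \right)} = - 1045 \frac{5 \left(-2 + \left(4 - 34\right)\right)^{2}}{\left(6 + \left(4 - 34\right)\right)^{2}} = - 1045 \frac{5 \left(-2 - 30\right)^{2}}{\left(6 - 30\right)^{2}} = - 1045 \frac{5 \left(-32\right)^{2}}{576} = - 1045 \cdot 5 \cdot 1024 \cdot \frac{1}{576} = \left(-1045\right) \frac{80}{9} = - \frac{83600}{9}$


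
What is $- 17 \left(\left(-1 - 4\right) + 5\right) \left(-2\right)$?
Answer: $0$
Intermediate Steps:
$- 17 \left(\left(-1 - 4\right) + 5\right) \left(-2\right) = - 17 \left(-5 + 5\right) \left(-2\right) = - 17 \cdot 0 \left(-2\right) = \left(-17\right) 0 = 0$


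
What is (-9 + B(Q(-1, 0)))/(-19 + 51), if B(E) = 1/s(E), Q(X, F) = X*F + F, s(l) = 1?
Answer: -¼ ≈ -0.25000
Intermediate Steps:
Q(X, F) = F + F*X (Q(X, F) = F*X + F = F + F*X)
B(E) = 1 (B(E) = 1/1 = 1)
(-9 + B(Q(-1, 0)))/(-19 + 51) = (-9 + 1)/(-19 + 51) = -8/32 = -8*1/32 = -¼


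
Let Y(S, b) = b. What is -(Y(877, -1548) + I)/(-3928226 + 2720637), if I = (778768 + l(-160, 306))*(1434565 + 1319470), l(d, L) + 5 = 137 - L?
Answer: 2144275125242/1207589 ≈ 1.7757e+6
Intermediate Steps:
l(d, L) = 132 - L (l(d, L) = -5 + (137 - L) = 132 - L)
I = 2144275126790 (I = (778768 + (132 - 1*306))*(1434565 + 1319470) = (778768 + (132 - 306))*2754035 = (778768 - 174)*2754035 = 778594*2754035 = 2144275126790)
-(Y(877, -1548) + I)/(-3928226 + 2720637) = -(-1548 + 2144275126790)/(-3928226 + 2720637) = -2144275125242/(-1207589) = -2144275125242*(-1)/1207589 = -1*(-2144275125242/1207589) = 2144275125242/1207589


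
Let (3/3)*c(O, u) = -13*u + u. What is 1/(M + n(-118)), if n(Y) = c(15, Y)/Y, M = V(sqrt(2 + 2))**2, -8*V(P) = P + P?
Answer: -4/47 ≈ -0.085106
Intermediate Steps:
V(P) = -P/4 (V(P) = -(P + P)/8 = -P/4)
c(O, u) = -12*u (c(O, u) = -13*u + u = -12*u)
M = 1/4 (M = (-sqrt(2 + 2)/4)**2 = (-sqrt(4)/4)**2 = (-1/4*2)**2 = (-1/2)**2 = 1/4 ≈ 0.25000)
n(Y) = -12 (n(Y) = (-12*Y)/Y = -12)
1/(M + n(-118)) = 1/(1/4 - 12) = 1/(-47/4) = -4/47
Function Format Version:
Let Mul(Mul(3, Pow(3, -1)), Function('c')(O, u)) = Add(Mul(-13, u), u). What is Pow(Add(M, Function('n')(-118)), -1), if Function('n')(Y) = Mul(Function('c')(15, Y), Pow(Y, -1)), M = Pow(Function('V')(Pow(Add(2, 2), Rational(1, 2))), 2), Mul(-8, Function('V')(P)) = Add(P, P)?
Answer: Rational(-4, 47) ≈ -0.085106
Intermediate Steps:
Function('V')(P) = Mul(Rational(-1, 4), P) (Function('V')(P) = Mul(Rational(-1, 8), Add(P, P)) = Mul(Rational(-1, 8), Mul(2, P)) = Mul(Rational(-1, 4), P))
Function('c')(O, u) = Mul(-12, u) (Function('c')(O, u) = Add(Mul(-13, u), u) = Mul(-12, u))
M = Rational(1, 4) (M = Pow(Mul(Rational(-1, 4), Pow(Add(2, 2), Rational(1, 2))), 2) = Pow(Mul(Rational(-1, 4), Pow(4, Rational(1, 2))), 2) = Pow(Mul(Rational(-1, 4), 2), 2) = Pow(Rational(-1, 2), 2) = Rational(1, 4) ≈ 0.25000)
Function('n')(Y) = -12 (Function('n')(Y) = Mul(Mul(-12, Y), Pow(Y, -1)) = -12)
Pow(Add(M, Function('n')(-118)), -1) = Pow(Add(Rational(1, 4), -12), -1) = Pow(Rational(-47, 4), -1) = Rational(-4, 47)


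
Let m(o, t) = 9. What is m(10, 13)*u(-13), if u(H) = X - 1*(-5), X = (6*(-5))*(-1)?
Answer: 315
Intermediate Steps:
X = 30 (X = -30*(-1) = 30)
u(H) = 35 (u(H) = 30 - 1*(-5) = 30 + 5 = 35)
m(10, 13)*u(-13) = 9*35 = 315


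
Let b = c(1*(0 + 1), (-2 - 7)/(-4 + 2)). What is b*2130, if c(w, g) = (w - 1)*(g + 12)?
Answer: 0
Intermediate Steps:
c(w, g) = (-1 + w)*(12 + g)
b = 0 (b = -12 - (-2 - 7)/(-4 + 2) + 12*(1*(0 + 1)) + ((-2 - 7)/(-4 + 2))*(1*(0 + 1)) = -12 - (-9)/(-2) + 12*(1*1) + (-9/(-2))*(1*1) = -12 - (-9)*(-1)/2 + 12*1 - 9*(-1/2)*1 = -12 - 1*9/2 + 12 + (9/2)*1 = -12 - 9/2 + 12 + 9/2 = 0)
b*2130 = 0*2130 = 0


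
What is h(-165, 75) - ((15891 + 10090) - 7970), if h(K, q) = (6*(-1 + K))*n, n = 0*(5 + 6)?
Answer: -18011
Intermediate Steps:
n = 0 (n = 0*11 = 0)
h(K, q) = 0 (h(K, q) = (6*(-1 + K))*0 = (-6 + 6*K)*0 = 0)
h(-165, 75) - ((15891 + 10090) - 7970) = 0 - ((15891 + 10090) - 7970) = 0 - (25981 - 7970) = 0 - 1*18011 = 0 - 18011 = -18011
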